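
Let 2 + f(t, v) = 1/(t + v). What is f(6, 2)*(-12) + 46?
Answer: 137/2 ≈ 68.500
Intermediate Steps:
f(t, v) = -2 + 1/(t + v)
f(6, 2)*(-12) + 46 = ((1 - 2*6 - 2*2)/(6 + 2))*(-12) + 46 = ((1 - 12 - 4)/8)*(-12) + 46 = ((⅛)*(-15))*(-12) + 46 = -15/8*(-12) + 46 = 45/2 + 46 = 137/2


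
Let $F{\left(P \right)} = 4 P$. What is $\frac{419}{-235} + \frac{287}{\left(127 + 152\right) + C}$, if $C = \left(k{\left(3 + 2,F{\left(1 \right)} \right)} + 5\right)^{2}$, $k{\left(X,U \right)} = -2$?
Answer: $- \frac{53227}{67680} \approx -0.78645$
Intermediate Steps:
$C = 9$ ($C = \left(-2 + 5\right)^{2} = 3^{2} = 9$)
$\frac{419}{-235} + \frac{287}{\left(127 + 152\right) + C} = \frac{419}{-235} + \frac{287}{\left(127 + 152\right) + 9} = 419 \left(- \frac{1}{235}\right) + \frac{287}{279 + 9} = - \frac{419}{235} + \frac{287}{288} = - \frac{53227}{67680}$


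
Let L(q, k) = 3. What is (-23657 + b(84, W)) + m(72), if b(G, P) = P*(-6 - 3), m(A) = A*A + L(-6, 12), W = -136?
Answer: -17246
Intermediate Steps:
m(A) = 3 + A² (m(A) = A*A + 3 = A² + 3 = 3 + A²)
b(G, P) = -9*P (b(G, P) = P*(-9) = -9*P)
(-23657 + b(84, W)) + m(72) = (-23657 - 9*(-136)) + (3 + 72²) = (-23657 + 1224) + (3 + 5184) = -22433 + 5187 = -17246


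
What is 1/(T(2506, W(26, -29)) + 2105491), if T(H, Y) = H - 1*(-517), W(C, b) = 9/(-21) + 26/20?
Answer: 1/2108514 ≈ 4.7427e-7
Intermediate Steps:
W(C, b) = 61/70 (W(C, b) = 9*(-1/21) + 26*(1/20) = -3/7 + 13/10 = 61/70)
T(H, Y) = 517 + H (T(H, Y) = H + 517 = 517 + H)
1/(T(2506, W(26, -29)) + 2105491) = 1/((517 + 2506) + 2105491) = 1/(3023 + 2105491) = 1/2108514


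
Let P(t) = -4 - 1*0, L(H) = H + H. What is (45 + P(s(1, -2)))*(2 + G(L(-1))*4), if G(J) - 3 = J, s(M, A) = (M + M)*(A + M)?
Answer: 246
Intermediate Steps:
L(H) = 2*H
s(M, A) = 2*M*(A + M) (s(M, A) = (2*M)*(A + M) = 2*M*(A + M))
P(t) = -4 (P(t) = -4 + 0 = -4)
G(J) = 3 + J
(45 + P(s(1, -2)))*(2 + G(L(-1))*4) = (45 - 4)*(2 + (3 + 2*(-1))*4) = 41*(2 + (3 - 2)*4) = 41*(2 + 1*4) = 41*(2 + 4) = 41*6 = 246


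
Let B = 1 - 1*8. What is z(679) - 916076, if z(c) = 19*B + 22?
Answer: -916187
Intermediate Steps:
B = -7 (B = 1 - 8 = -7)
z(c) = -111 (z(c) = 19*(-7) + 22 = -133 + 22 = -111)
z(679) - 916076 = -111 - 916076 = -916187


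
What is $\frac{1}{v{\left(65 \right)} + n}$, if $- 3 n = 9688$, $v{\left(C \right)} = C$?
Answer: $- \frac{3}{9493} \approx -0.00031602$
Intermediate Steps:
$n = - \frac{9688}{3}$ ($n = \left(- \frac{1}{3}\right) 9688 = - \frac{9688}{3} \approx -3229.3$)
$\frac{1}{v{\left(65 \right)} + n} = \frac{1}{65 - \frac{9688}{3}} = \frac{1}{- \frac{9493}{3}} = - \frac{3}{9493}$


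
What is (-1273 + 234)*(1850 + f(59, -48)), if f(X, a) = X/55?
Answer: -105779551/55 ≈ -1.9233e+6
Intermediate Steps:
f(X, a) = X/55 (f(X, a) = X*(1/55) = X/55)
(-1273 + 234)*(1850 + f(59, -48)) = (-1273 + 234)*(1850 + (1/55)*59) = -1039*(1850 + 59/55) = -1039*101809/55 = -105779551/55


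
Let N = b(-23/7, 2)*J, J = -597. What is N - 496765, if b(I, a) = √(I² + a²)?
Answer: -496765 - 2985*√29/7 ≈ -4.9906e+5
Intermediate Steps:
N = -2985*√29/7 (N = √((-23/7)² + 2²)*(-597) = √((-23*⅐)² + 4)*(-597) = √((-23/7)² + 4)*(-597) = √(529/49 + 4)*(-597) = √(725/49)*(-597) = (5*√29/7)*(-597) = -2985*√29/7 ≈ -2296.4)
N - 496765 = -2985*√29/7 - 496765 = -496765 - 2985*√29/7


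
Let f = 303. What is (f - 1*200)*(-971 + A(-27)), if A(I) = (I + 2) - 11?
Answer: -103721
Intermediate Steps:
A(I) = -9 + I (A(I) = (2 + I) - 11 = -9 + I)
(f - 1*200)*(-971 + A(-27)) = (303 - 1*200)*(-971 + (-9 - 27)) = (303 - 200)*(-971 - 36) = 103*(-1007) = -103721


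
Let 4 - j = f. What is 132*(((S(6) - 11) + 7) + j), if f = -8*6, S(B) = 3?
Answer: 6732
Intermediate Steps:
f = -48
j = 52 (j = 4 - 1*(-48) = 4 + 48 = 52)
132*(((S(6) - 11) + 7) + j) = 132*(((3 - 11) + 7) + 52) = 132*((-8 + 7) + 52) = 132*(-1 + 52) = 132*51 = 6732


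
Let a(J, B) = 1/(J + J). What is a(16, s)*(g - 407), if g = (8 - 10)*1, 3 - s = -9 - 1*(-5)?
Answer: -409/32 ≈ -12.781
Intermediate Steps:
s = 7 (s = 3 - (-9 - 1*(-5)) = 3 - (-9 + 5) = 3 - 1*(-4) = 3 + 4 = 7)
a(J, B) = 1/(2*J)
g = -2 (g = -2*1 = -2)
a(16, s)*(g - 407) = ((½)/16)*(-2 - 407) = ((½)*(1/16))*(-409) = (1/32)*(-409) = -409/32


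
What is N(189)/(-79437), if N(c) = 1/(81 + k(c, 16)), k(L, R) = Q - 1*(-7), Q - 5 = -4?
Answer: -1/7069893 ≈ -1.4144e-7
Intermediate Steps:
Q = 1 (Q = 5 - 4 = 1)
k(L, R) = 8 (k(L, R) = 1 - 1*(-7) = 1 + 7 = 8)
N(c) = 1/89 (N(c) = 1/(81 + 8) = 1/89)
N(189)/(-79437) = (1/89)/(-79437) = (1/89)*(-1/79437) = -1/7069893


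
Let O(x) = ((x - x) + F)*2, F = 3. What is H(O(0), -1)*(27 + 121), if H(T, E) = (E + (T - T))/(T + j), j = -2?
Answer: -37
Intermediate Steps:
O(x) = 6 (O(x) = ((x - x) + 3)*2 = (0 + 3)*2 = 3*2 = 6)
H(T, E) = E/(-2 + T) (H(T, E) = (E + (T - T))/(T - 2) = (E + 0)/(-2 + T) = E/(-2 + T))
H(O(0), -1)*(27 + 121) = (-1/(-2 + 6))*(27 + 121) = -1/4*148 = -37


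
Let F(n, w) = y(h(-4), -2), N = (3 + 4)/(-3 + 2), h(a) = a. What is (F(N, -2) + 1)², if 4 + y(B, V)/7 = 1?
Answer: 400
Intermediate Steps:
y(B, V) = -21 (y(B, V) = -28 + 7*1 = -28 + 7 = -21)
N = -7 (N = 7/(-1) = 7*(-1) = -7)
F(n, w) = -21
(F(N, -2) + 1)² = (-21 + 1)² = (-20)² = 400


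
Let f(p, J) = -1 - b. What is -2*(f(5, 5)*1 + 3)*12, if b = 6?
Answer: 96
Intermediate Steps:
f(p, J) = -7 (f(p, J) = -1 - 1*6 = -1 - 6 = -7)
-2*(f(5, 5)*1 + 3)*12 = -2*(-7*1 + 3)*12 = -2*(-7 + 3)*12 = -2*(-4)*12 = 8*12 = 96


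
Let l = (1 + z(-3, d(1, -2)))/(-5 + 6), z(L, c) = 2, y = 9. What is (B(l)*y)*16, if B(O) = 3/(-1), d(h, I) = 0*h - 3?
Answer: -432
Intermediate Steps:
d(h, I) = -3 (d(h, I) = 0 - 3 = -3)
l = 3 (l = (1 + 2)/(-5 + 6) = 3/1 = 3*1 = 3)
B(O) = -3 (B(O) = 3*(-1) = -3)
(B(l)*y)*16 = -3*9*16 = -27*16 = -432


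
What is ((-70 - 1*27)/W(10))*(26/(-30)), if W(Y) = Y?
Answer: 1261/150 ≈ 8.4067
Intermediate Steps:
((-70 - 1*27)/W(10))*(26/(-30)) = ((-70 - 1*27)/10)*(26/(-30)) = ((-70 - 27)*(⅒))*(26*(-1/30)) = -97*⅒*(-13/15) = -97/10*(-13/15) = 1261/150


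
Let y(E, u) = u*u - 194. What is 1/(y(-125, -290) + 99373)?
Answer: 1/183279 ≈ 5.4562e-6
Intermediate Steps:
y(E, u) = -194 + u**2 (y(E, u) = u**2 - 194 = -194 + u**2)
1/(y(-125, -290) + 99373) = 1/((-194 + (-290)**2) + 99373) = 1/((-194 + 84100) + 99373) = 1/(83906 + 99373) = 1/183279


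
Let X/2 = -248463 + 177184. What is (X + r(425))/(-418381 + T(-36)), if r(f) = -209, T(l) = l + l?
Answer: 142767/418453 ≈ 0.34118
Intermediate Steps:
T(l) = 2*l
X = -142558 (X = 2*(-248463 + 177184) = 2*(-71279) = -142558)
(X + r(425))/(-418381 + T(-36)) = (-142558 - 209)/(-418381 + 2*(-36)) = -142767/(-418381 - 72) = -142767/(-418453) = -142767*(-1/418453) = 142767/418453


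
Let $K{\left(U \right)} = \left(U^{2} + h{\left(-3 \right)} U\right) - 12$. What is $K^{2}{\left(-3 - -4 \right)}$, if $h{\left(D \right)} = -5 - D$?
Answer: $169$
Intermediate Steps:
$K{\left(U \right)} = -12 + U^{2} - 2 U$ ($K{\left(U \right)} = \left(U^{2} + \left(-5 - -3\right) U\right) - 12 = \left(U^{2} + \left(-5 + 3\right) U\right) - 12 = \left(U^{2} - 2 U\right) - 12 = -12 + U^{2} - 2 U$)
$K^{2}{\left(-3 - -4 \right)} = \left(-12 + \left(-3 - -4\right)^{2} - 2 \left(-3 - -4\right)\right)^{2} = \left(-12 + \left(-3 + 4\right)^{2} - 2 \left(-3 + 4\right)\right)^{2} = \left(-12 + 1^{2} - 2\right)^{2} = \left(-12 + 1 - 2\right)^{2} = \left(-13\right)^{2} = 169$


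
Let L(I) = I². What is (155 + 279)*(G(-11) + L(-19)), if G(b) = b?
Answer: 151900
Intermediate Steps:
(155 + 279)*(G(-11) + L(-19)) = (155 + 279)*(-11 + (-19)²) = 434*(-11 + 361) = 434*350 = 151900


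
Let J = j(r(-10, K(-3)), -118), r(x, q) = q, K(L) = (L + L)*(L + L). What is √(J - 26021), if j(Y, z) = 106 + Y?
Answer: I*√25879 ≈ 160.87*I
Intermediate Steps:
K(L) = 4*L² (K(L) = (2*L)*(2*L) = 4*L²)
J = 142 (J = 106 + 4*(-3)² = 106 + 4*9 = 106 + 36 = 142)
√(J - 26021) = √(142 - 26021) = √(-25879) = I*√25879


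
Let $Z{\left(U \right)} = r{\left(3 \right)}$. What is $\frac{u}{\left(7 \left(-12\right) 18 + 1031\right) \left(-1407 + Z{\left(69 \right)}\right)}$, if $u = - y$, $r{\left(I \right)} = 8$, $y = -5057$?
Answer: $\frac{389}{51763} \approx 0.007515$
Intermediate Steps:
$Z{\left(U \right)} = 8$
$u = 5057$ ($u = \left(-1\right) \left(-5057\right) = 5057$)
$\frac{u}{\left(7 \left(-12\right) 18 + 1031\right) \left(-1407 + Z{\left(69 \right)}\right)} = \frac{5057}{\left(7 \left(-12\right) 18 + 1031\right) \left(-1407 + 8\right)} = \frac{5057}{\left(\left(-84\right) 18 + 1031\right) \left(-1399\right)} = \frac{5057}{\left(-1512 + 1031\right) \left(-1399\right)} = \frac{5057}{\left(-481\right) \left(-1399\right)} = \frac{5057}{672919} = 5057 \cdot \frac{1}{672919} = \frac{389}{51763}$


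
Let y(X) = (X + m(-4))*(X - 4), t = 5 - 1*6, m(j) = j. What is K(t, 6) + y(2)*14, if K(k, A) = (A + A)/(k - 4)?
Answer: 268/5 ≈ 53.600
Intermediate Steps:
t = -1 (t = 5 - 6 = -1)
K(k, A) = 2*A/(-4 + k) (K(k, A) = (2*A)/(-4 + k) = 2*A/(-4 + k))
y(X) = (-4 + X)² (y(X) = (X - 4)*(X - 4) = (-4 + X)*(-4 + X) = (-4 + X)²)
K(t, 6) + y(2)*14 = 2*6/(-4 - 1) + (16 + 2² - 8*2)*14 = 2*6/(-5) + (16 + 4 - 16)*14 = 2*6*(-⅕) + 4*14 = -12/5 + 56 = 268/5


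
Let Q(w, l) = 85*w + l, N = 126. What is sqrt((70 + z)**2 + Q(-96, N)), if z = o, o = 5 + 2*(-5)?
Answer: I*sqrt(3809) ≈ 61.717*I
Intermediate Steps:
Q(w, l) = l + 85*w
o = -5 (o = 5 - 10 = -5)
z = -5
sqrt((70 + z)**2 + Q(-96, N)) = sqrt((70 - 5)**2 + (126 + 85*(-96))) = sqrt(65**2 + (126 - 8160)) = sqrt(4225 - 8034) = sqrt(-3809) = I*sqrt(3809)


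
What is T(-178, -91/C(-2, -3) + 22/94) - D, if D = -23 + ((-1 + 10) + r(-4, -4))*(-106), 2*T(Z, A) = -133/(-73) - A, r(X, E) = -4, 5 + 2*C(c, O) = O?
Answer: 14888315/27448 ≈ 542.42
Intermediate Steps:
C(c, O) = -5/2 + O/2
T(Z, A) = 133/146 - A/2 (T(Z, A) = (-133/(-73) - A)/2 = (-133*(-1/73) - A)/2 = (133/73 - A)/2 = 133/146 - A/2)
D = -553 (D = -23 + ((-1 + 10) - 4)*(-106) = -23 + (9 - 4)*(-106) = -23 + 5*(-106) = -23 - 530 = -553)
T(-178, -91/C(-2, -3) + 22/94) - D = (133/146 - (-91/(-5/2 + (½)*(-3)) + 22/94)/2) - 1*(-553) = (133/146 - (-91/(-5/2 - 3/2) + 22*(1/94))/2) + 553 = (133/146 - (-91/(-4) + 11/47)/2) + 553 = (133/146 - (-91*(-¼) + 11/47)/2) + 553 = (133/146 - (91/4 + 11/47)/2) + 553 = (133/146 - ½*4321/188) + 553 = (133/146 - 4321/376) + 553 = -290429/27448 + 553 = 14888315/27448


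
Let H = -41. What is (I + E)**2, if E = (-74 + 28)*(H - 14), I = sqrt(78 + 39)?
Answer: 6401017 + 15180*sqrt(13) ≈ 6.4558e+6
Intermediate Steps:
I = 3*sqrt(13) (I = sqrt(117) = 3*sqrt(13) ≈ 10.817)
E = 2530 (E = (-74 + 28)*(-41 - 14) = -46*(-55) = 2530)
(I + E)**2 = (3*sqrt(13) + 2530)**2 = (2530 + 3*sqrt(13))**2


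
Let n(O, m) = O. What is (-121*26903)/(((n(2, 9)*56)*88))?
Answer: -295933/896 ≈ -330.28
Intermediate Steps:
(-121*26903)/(((n(2, 9)*56)*88)) = (-121*26903)/(((2*56)*88)) = -3255263/(112*88) = -3255263/9856 = -3255263*1/9856 = -295933/896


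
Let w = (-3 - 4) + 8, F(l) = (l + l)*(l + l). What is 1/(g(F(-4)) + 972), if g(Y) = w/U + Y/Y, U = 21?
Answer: 21/20434 ≈ 0.0010277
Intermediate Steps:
F(l) = 4*l**2 (F(l) = (2*l)*(2*l) = 4*l**2)
w = 1 (w = -7 + 8 = 1)
g(Y) = 22/21 (g(Y) = 1/21 + Y/Y = 1*(1/21) + 1 = 1/21 + 1 = 22/21)
1/(g(F(-4)) + 972) = 1/(22/21 + 972) = 1/(20434/21) = 21/20434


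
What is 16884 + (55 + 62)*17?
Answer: 18873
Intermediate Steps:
16884 + (55 + 62)*17 = 16884 + 117*17 = 16884 + 1989 = 18873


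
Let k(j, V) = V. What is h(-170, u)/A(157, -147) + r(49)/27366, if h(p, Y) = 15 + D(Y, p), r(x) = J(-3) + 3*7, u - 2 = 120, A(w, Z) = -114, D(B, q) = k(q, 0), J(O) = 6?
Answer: -11317/86659 ≈ -0.13059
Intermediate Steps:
D(B, q) = 0
u = 122 (u = 2 + 120 = 122)
r(x) = 27 (r(x) = 6 + 3*7 = 6 + 21 = 27)
h(p, Y) = 15 (h(p, Y) = 15 + 0 = 15)
h(-170, u)/A(157, -147) + r(49)/27366 = 15/(-114) + 27/27366 = 15*(-1/114) + 27*(1/27366) = -5/38 + 9/9122 = -11317/86659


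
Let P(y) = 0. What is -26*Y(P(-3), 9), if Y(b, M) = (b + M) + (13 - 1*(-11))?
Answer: -858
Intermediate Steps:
Y(b, M) = 24 + M + b (Y(b, M) = (M + b) + (13 + 11) = (M + b) + 24 = 24 + M + b)
-26*Y(P(-3), 9) = -26*(24 + 9 + 0) = -26*33 = -858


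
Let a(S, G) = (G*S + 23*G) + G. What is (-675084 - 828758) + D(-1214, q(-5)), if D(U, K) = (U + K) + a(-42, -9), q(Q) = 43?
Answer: -1504851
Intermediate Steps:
a(S, G) = 24*G + G*S (a(S, G) = (23*G + G*S) + G = 24*G + G*S)
D(U, K) = 162 + K + U (D(U, K) = (U + K) - 9*(24 - 42) = (K + U) - 9*(-18) = (K + U) + 162 = 162 + K + U)
(-675084 - 828758) + D(-1214, q(-5)) = (-675084 - 828758) + (162 + 43 - 1214) = -1503842 - 1009 = -1504851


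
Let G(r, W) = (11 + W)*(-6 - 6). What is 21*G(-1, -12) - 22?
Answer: 230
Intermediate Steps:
G(r, W) = -132 - 12*W (G(r, W) = (11 + W)*(-12) = -132 - 12*W)
21*G(-1, -12) - 22 = 21*(-132 - 12*(-12)) - 22 = 21*(-132 + 144) - 22 = 21*12 - 22 = 252 - 22 = 230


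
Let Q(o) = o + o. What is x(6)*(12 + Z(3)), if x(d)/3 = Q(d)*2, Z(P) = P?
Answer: 1080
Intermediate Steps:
Q(o) = 2*o
x(d) = 12*d (x(d) = 3*((2*d)*2) = 3*(4*d) = 12*d)
x(6)*(12 + Z(3)) = (12*6)*(12 + 3) = 72*15 = 1080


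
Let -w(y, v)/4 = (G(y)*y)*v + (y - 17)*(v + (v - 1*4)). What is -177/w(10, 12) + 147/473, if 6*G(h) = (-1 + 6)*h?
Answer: 13707/37840 ≈ 0.36224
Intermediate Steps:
G(h) = 5*h/6 (G(h) = ((-1 + 6)*h)/6 = (5*h)/6 = 5*h/6)
w(y, v) = -4*(-17 + y)*(-4 + 2*v) - 10*v*y**2/3 (w(y, v) = -4*(((5*y/6)*y)*v + (y - 17)*(v + (v - 1*4))) = -4*((5*y**2/6)*v + (-17 + y)*(v + (v - 4))) = -4*(5*v*y**2/6 + (-17 + y)*(v + (-4 + v))) = -4*(5*v*y**2/6 + (-17 + y)*(-4 + 2*v)) = -4*((-17 + y)*(-4 + 2*v) + 5*v*y**2/6) = -4*(-17 + y)*(-4 + 2*v) - 10*v*y**2/3)
-177/w(10, 12) + 147/473 = -177/(-272 + 16*10 + 136*12 - 8*12*10 - 10/3*12*10**2) + 147/473 = -177/(-272 + 160 + 1632 - 960 - 10/3*12*100) + 147*(1/473) = -177/(-272 + 160 + 1632 - 960 - 4000) + 147/473 = -177/(-3440) + 147/473 = -177*(-1/3440) + 147/473 = 177/3440 + 147/473 = 13707/37840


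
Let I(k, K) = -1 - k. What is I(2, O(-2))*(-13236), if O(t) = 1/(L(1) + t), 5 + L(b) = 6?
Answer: 39708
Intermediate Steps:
L(b) = 1 (L(b) = -5 + 6 = 1)
O(t) = 1/(1 + t)
I(2, O(-2))*(-13236) = (-1 - 1*2)*(-13236) = (-1 - 2)*(-13236) = -3*(-13236) = 39708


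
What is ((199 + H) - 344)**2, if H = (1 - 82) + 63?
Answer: 26569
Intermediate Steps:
H = -18 (H = -81 + 63 = -18)
((199 + H) - 344)**2 = ((199 - 18) - 344)**2 = (181 - 344)**2 = (-163)**2 = 26569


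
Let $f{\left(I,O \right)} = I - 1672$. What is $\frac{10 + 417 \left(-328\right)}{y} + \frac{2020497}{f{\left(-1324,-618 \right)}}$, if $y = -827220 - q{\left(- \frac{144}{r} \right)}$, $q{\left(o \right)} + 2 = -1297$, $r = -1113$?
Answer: $- \frac{1668361151801}{2474459316} \approx -674.23$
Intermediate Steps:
$f{\left(I,O \right)} = -1672 + I$
$q{\left(o \right)} = -1299$ ($q{\left(o \right)} = -2 - 1297 = -1299$)
$y = -825921$ ($y = -827220 - -1299 = -827220 + 1299 = -825921$)
$\frac{10 + 417 \left(-328\right)}{y} + \frac{2020497}{f{\left(-1324,-618 \right)}} = \frac{10 + 417 \left(-328\right)}{-825921} + \frac{2020497}{-1672 - 1324} = \left(10 - 136776\right) \left(- \frac{1}{825921}\right) + \frac{2020497}{-2996} = \left(-136766\right) \left(- \frac{1}{825921}\right) + 2020497 \left(- \frac{1}{2996}\right) = \frac{136766}{825921} - \frac{2020497}{2996} = - \frac{1668361151801}{2474459316}$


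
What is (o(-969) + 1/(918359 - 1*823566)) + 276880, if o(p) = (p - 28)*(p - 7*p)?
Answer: -523226836653/94793 ≈ -5.5197e+6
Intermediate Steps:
o(p) = -6*p*(-28 + p) (o(p) = (-28 + p)*(-6*p) = -6*p*(-28 + p))
(o(-969) + 1/(918359 - 1*823566)) + 276880 = (6*(-969)*(28 - 1*(-969)) + 1/(918359 - 1*823566)) + 276880 = (6*(-969)*(28 + 969) + 1/(918359 - 823566)) + 276880 = (6*(-969)*997 + 1/94793) + 276880 = (-5796558 + 1/94793) + 276880 = -549473122493/94793 + 276880 = -523226836653/94793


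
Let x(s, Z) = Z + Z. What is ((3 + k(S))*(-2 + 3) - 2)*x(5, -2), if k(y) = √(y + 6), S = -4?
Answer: -4 - 4*√2 ≈ -9.6569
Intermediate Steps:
k(y) = √(6 + y)
x(s, Z) = 2*Z
((3 + k(S))*(-2 + 3) - 2)*x(5, -2) = ((3 + √(6 - 4))*(-2 + 3) - 2)*(2*(-2)) = ((3 + √2)*1 - 2)*(-4) = ((3 + √2) - 2)*(-4) = (1 + √2)*(-4) = -4 - 4*√2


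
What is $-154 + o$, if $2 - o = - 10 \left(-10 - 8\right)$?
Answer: $-332$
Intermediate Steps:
$o = -178$ ($o = 2 - - 10 \left(-10 - 8\right) = 2 - \left(-10\right) \left(-18\right) = 2 - 180 = -178$)
$-154 + o = -154 - 178 = -332$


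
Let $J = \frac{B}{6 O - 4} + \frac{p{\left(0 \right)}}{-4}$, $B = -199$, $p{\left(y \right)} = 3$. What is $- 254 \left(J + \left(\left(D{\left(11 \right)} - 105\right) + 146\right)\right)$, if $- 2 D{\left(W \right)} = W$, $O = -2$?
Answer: $- \frac{95885}{8} \approx -11986.0$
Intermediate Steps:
$D{\left(W \right)} = - \frac{W}{2}$
$J = \frac{187}{16}$ ($J = - \frac{199}{6 \left(-2\right) - 4} + \frac{3}{-4} = - \frac{199}{-12 - 4} + 3 \left(- \frac{1}{4}\right) = - \frac{199}{-16} - \frac{3}{4} = \left(-199\right) \left(- \frac{1}{16}\right) - \frac{3}{4} = \frac{199}{16} - \frac{3}{4} = \frac{187}{16} \approx 11.688$)
$- 254 \left(J + \left(\left(D{\left(11 \right)} - 105\right) + 146\right)\right) = - 254 \left(\frac{187}{16} + \left(\left(\left(- \frac{1}{2}\right) 11 - 105\right) + 146\right)\right) = - 254 \left(\frac{187}{16} + \left(\left(- \frac{11}{2} - 105\right) + 146\right)\right) = - 254 \left(\frac{187}{16} + \left(- \frac{221}{2} + 146\right)\right) = - 254 \left(\frac{187}{16} + \frac{71}{2}\right) = \left(-254\right) \frac{755}{16} = - \frac{95885}{8}$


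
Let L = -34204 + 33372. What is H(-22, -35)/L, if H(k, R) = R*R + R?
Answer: -595/416 ≈ -1.4303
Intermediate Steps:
L = -832
H(k, R) = R + R² (H(k, R) = R² + R = R + R²)
H(-22, -35)/L = -35*(1 - 35)/(-832) = -35*(-34)*(-1/832) = 1190*(-1/832) = -595/416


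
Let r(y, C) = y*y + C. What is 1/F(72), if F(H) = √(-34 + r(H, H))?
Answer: √5222/5222 ≈ 0.013838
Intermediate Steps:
r(y, C) = C + y² (r(y, C) = y² + C = C + y²)
F(H) = √(-34 + H + H²) (F(H) = √(-34 + (H + H²)) = √(-34 + H + H²))
1/F(72) = 1/(√(-34 + 72 + 72²)) = 1/(√(-34 + 72 + 5184)) = 1/(√5222) = √5222/5222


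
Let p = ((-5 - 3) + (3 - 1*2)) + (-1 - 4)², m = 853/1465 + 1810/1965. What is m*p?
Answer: 5193354/191915 ≈ 27.061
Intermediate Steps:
m = 865559/575745 (m = 853*(1/1465) + 1810*(1/1965) = 853/1465 + 362/393 = 865559/575745 ≈ 1.5034)
p = 18 (p = (-8 + (3 - 2)) + (-5)² = (-8 + 1) + 25 = -7 + 25 = 18)
m*p = (865559/575745)*18 = 5193354/191915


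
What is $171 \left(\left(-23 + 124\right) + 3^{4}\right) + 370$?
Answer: $31492$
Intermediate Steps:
$171 \left(\left(-23 + 124\right) + 3^{4}\right) + 370 = 171 \left(101 + 81\right) + 370 = 171 \cdot 182 + 370 = 31122 + 370 = 31492$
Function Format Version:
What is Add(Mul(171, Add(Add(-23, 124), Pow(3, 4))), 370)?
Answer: 31492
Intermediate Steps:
Add(Mul(171, Add(Add(-23, 124), Pow(3, 4))), 370) = Add(Mul(171, Add(101, 81)), 370) = Add(Mul(171, 182), 370) = Add(31122, 370) = 31492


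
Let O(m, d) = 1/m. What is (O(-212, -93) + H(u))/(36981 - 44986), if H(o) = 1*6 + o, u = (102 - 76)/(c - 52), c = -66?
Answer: -72233/100126540 ≈ -0.00072142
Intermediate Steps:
u = -13/59 (u = (102 - 76)/(-66 - 52) = 26/(-118) = 26*(-1/118) = -13/59 ≈ -0.22034)
H(o) = 6 + o
(O(-212, -93) + H(u))/(36981 - 44986) = (1/(-212) + (6 - 13/59))/(36981 - 44986) = (-1/212 + 341/59)/(-8005) = (72233/12508)*(-1/8005) = -72233/100126540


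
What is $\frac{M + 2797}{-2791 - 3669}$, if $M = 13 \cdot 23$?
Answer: $- \frac{774}{1615} \approx -0.47926$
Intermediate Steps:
$M = 299$
$\frac{M + 2797}{-2791 - 3669} = \frac{299 + 2797}{-2791 - 3669} = \frac{3096}{-6460} = 3096 \left(- \frac{1}{6460}\right) = - \frac{774}{1615}$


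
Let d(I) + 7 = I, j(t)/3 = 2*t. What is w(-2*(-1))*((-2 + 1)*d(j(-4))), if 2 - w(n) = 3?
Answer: -31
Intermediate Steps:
j(t) = 6*t (j(t) = 3*(2*t) = 6*t)
d(I) = -7 + I
w(n) = -1 (w(n) = 2 - 1*3 = 2 - 3 = -1)
w(-2*(-1))*((-2 + 1)*d(j(-4))) = -(-2 + 1)*(-7 + 6*(-4)) = -(-1)*(-7 - 24) = -(-1)*(-31) = -1*31 = -31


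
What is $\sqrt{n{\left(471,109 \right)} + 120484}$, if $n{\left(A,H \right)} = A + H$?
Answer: $2 \sqrt{30266} \approx 347.94$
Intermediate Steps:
$\sqrt{n{\left(471,109 \right)} + 120484} = \sqrt{\left(471 + 109\right) + 120484} = \sqrt{580 + 120484} = \sqrt{121064} = 2 \sqrt{30266}$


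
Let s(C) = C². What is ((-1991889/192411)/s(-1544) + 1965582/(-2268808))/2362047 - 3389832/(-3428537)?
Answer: 115732753546606703127624507487/117054230075354091197516548416 ≈ 0.98871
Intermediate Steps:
((-1991889/192411)/s(-1544) + 1965582/(-2268808))/2362047 - 3389832/(-3428537) = ((-1991889/192411)/((-1544)²) + 1965582/(-2268808))/2362047 - 3389832/(-3428537) = (-1991889*1/192411/2383936 + 1965582*(-1/2268808))*(1/2362047) - 3389832*(-1/3428537) = (-221321/21379*1/2383936 - 982791/1134404)*(1/2362047) + 3389832/3428537 = (-221321/50966167744 - 982791/1134404)*(1/2362047) + 3389832/3428537 = -12522335507680297/14454056138366144*1/2362047 + 3389832/3428537 = -12522335507680297/34141159939459335336768 + 3389832/3428537 = 115732753546606703127624507487/117054230075354091197516548416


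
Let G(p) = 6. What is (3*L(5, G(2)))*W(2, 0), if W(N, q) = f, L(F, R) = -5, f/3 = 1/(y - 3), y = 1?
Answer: 45/2 ≈ 22.500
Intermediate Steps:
f = -3/2 (f = 3/(1 - 3) = 3/(-2) = 3*(-½) = -3/2 ≈ -1.5000)
W(N, q) = -3/2
(3*L(5, G(2)))*W(2, 0) = (3*(-5))*(-3/2) = -15*(-3/2) = 45/2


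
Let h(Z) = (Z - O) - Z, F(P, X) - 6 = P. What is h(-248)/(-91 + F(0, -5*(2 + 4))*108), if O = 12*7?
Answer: -84/557 ≈ -0.15081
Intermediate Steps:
O = 84
F(P, X) = 6 + P
h(Z) = -84 (h(Z) = (Z - 1*84) - Z = (Z - 84) - Z = (-84 + Z) - Z = -84)
h(-248)/(-91 + F(0, -5*(2 + 4))*108) = -84/(-91 + (6 + 0)*108) = -84/(-91 + 6*108) = -84/(-91 + 648) = -84/557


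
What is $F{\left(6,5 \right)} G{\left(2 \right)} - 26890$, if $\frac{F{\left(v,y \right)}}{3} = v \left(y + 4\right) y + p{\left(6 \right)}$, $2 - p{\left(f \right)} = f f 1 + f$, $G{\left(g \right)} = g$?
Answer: $-25510$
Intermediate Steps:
$p{\left(f \right)} = 2 - f - f^{2}$ ($p{\left(f \right)} = 2 - \left(f f 1 + f\right) = 2 - \left(f^{2} \cdot 1 + f\right) = 2 - \left(f^{2} + f\right) = 2 - \left(f + f^{2}\right) = 2 - f - f^{2}$)
$F{\left(v,y \right)} = -120 + 3 v y \left(4 + y\right)$ ($F{\left(v,y \right)} = 3 \left(v \left(y + 4\right) y - 40\right) = 3 \left(v \left(4 + y\right) y - 40\right) = 3 \left(v y \left(4 + y\right) - 40\right) = 3 \left(-40 + v y \left(4 + y\right)\right) = -120 + 3 v y \left(4 + y\right)$)
$F{\left(6,5 \right)} G{\left(2 \right)} - 26890 = \left(-120 + 3 \cdot 6 \cdot 5^{2} + 12 \cdot 6 \cdot 5\right) 2 - 26890 = \left(-120 + 3 \cdot 6 \cdot 25 + 360\right) 2 - 26890 = \left(-120 + 450 + 360\right) 2 - 26890 = 690 \cdot 2 - 26890 = 1380 - 26890 = -25510$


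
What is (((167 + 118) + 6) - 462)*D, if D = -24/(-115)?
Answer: -4104/115 ≈ -35.687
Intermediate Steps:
D = 24/115 (D = -24*(-1/115) = 24/115 ≈ 0.20870)
(((167 + 118) + 6) - 462)*D = (((167 + 118) + 6) - 462)*(24/115) = ((285 + 6) - 462)*(24/115) = (291 - 462)*(24/115) = -171*24/115 = -4104/115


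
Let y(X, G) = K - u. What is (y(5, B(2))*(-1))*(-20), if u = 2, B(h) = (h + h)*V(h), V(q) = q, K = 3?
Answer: 20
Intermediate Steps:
B(h) = 2*h**2 (B(h) = (h + h)*h = (2*h)*h = 2*h**2)
y(X, G) = 1 (y(X, G) = 3 - 1*2 = 3 - 2 = 1)
(y(5, B(2))*(-1))*(-20) = (1*(-1))*(-20) = -1*(-20) = 20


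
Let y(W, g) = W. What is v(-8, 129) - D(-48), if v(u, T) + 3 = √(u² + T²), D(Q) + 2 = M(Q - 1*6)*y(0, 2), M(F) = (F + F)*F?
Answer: -1 + √16705 ≈ 128.25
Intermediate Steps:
M(F) = 2*F² (M(F) = (2*F)*F = 2*F²)
D(Q) = -2 (D(Q) = -2 + (2*(Q - 1*6)²)*0 = -2 + (2*(Q - 6)²)*0 = -2 + (2*(-6 + Q)²)*0 = -2 + 0 = -2)
v(u, T) = -3 + √(T² + u²) (v(u, T) = -3 + √(u² + T²) = -3 + √(T² + u²))
v(-8, 129) - D(-48) = (-3 + √(129² + (-8)²)) - 1*(-2) = (-3 + √(16641 + 64)) + 2 = (-3 + √16705) + 2 = -1 + √16705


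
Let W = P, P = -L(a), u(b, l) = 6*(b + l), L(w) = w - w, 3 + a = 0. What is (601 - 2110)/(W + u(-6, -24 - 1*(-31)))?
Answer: -503/2 ≈ -251.50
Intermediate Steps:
a = -3 (a = -3 + 0 = -3)
L(w) = 0
u(b, l) = 6*b + 6*l
P = 0 (P = -1*0 = 0)
W = 0
(601 - 2110)/(W + u(-6, -24 - 1*(-31))) = (601 - 2110)/(0 + (6*(-6) + 6*(-24 - 1*(-31)))) = -1509/(0 + (-36 + 6*(-24 + 31))) = -1509/(0 + (-36 + 6*7)) = -1509/(0 + (-36 + 42)) = -1509/(0 + 6) = -1509/6 = -1509*⅙ = -503/2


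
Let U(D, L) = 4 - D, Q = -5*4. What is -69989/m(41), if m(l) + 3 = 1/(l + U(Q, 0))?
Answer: 4549285/194 ≈ 23450.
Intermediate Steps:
Q = -20
m(l) = -3 + 1/(24 + l) (m(l) = -3 + 1/(l + (4 - 1*(-20))) = -3 + 1/(l + (4 + 20)) = -3 + 1/(l + 24) = -3 + 1/(24 + l))
-69989/m(41) = -69989*(24 + 41)/(-71 - 3*41) = -69989*65/(-71 - 123) = -69989/((1/65)*(-194)) = -69989/(-194/65) = -69989*(-65/194) = 4549285/194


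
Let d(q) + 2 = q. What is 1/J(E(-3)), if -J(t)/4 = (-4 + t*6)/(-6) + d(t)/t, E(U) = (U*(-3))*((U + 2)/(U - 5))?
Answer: 18/89 ≈ 0.20225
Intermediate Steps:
d(q) = -2 + q
E(U) = -3*U*(2 + U)/(-5 + U) (E(U) = (-3*U)*((2 + U)/(-5 + U)) = -3*U*(2 + U)/(-5 + U))
J(t) = -8/3 + 4*t - 4*(-2 + t)/t (J(t) = -4*((-4 + t*6)/(-6) + (-2 + t)/t) = -4*((-4 + 6*t)*(-⅙) + (-2 + t)/t) = -4*((⅔ - t) + (-2 + t)/t) = -4*(⅔ - t + (-2 + t)/t) = -8/3 + 4*t - 4*(-2 + t)/t)
1/J(E(-3)) = 1/(-20/3 + 4*(-3*(-3)*(2 - 3)/(-5 - 3)) + 8/((-3*(-3)*(2 - 3)/(-5 - 3)))) = 1/(-20/3 + 4*(-3*(-3)*(-1)/(-8)) + 8/((-3*(-3)*(-1)/(-8)))) = 1/(-20/3 + 4*(-3*(-3)*(-⅛)*(-1)) + 8/((-3*(-3)*(-⅛)*(-1)))) = 1/(-20/3 + 4*(9/8) + 8/(9/8)) = 1/(-20/3 + 9/2 + 8*(8/9)) = 1/(-20/3 + 9/2 + 64/9) = 1/(89/18) = 18/89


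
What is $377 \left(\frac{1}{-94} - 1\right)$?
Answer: $- \frac{35815}{94} \approx -381.01$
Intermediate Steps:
$377 \left(\frac{1}{-94} - 1\right) = 377 \left(- \frac{1}{94} - 1\right) = 377 \left(- \frac{95}{94}\right) = - \frac{35815}{94}$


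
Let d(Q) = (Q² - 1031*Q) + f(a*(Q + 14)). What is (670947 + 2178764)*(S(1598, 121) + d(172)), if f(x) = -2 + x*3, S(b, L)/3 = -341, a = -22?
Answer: -458943106839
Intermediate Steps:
S(b, L) = -1023 (S(b, L) = 3*(-341) = -1023)
f(x) = -2 + 3*x
d(Q) = -926 + Q² - 1097*Q (d(Q) = (Q² - 1031*Q) + (-2 + 3*(-22*(Q + 14))) = (Q² - 1031*Q) + (-2 + 3*(-22*(14 + Q))) = (Q² - 1031*Q) + (-2 + 3*(-308 - 22*Q)) = (Q² - 1031*Q) + (-2 + (-924 - 66*Q)) = (Q² - 1031*Q) + (-926 - 66*Q) = -926 + Q² - 1097*Q)
(670947 + 2178764)*(S(1598, 121) + d(172)) = (670947 + 2178764)*(-1023 + (-926 + 172² - 1097*172)) = 2849711*(-1023 + (-926 + 29584 - 188684)) = 2849711*(-1023 - 160026) = 2849711*(-161049) = -458943106839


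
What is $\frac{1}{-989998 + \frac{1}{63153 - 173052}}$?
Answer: $- \frac{109899}{108799790203} \approx -1.0101 \cdot 10^{-6}$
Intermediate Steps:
$\frac{1}{-989998 + \frac{1}{63153 - 173052}} = \frac{1}{-989998 + \frac{1}{-109899}} = \frac{1}{-989998 - \frac{1}{109899}} = \frac{1}{- \frac{108799790203}{109899}} = - \frac{109899}{108799790203}$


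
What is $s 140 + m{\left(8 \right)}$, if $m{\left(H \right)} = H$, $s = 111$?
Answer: $15548$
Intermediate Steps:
$s 140 + m{\left(8 \right)} = 111 \cdot 140 + 8 = 15540 + 8 = 15548$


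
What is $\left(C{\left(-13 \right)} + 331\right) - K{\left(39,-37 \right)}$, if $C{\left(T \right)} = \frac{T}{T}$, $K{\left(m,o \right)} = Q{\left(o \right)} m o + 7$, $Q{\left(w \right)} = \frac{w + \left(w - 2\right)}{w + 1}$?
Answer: $\frac{10114}{3} \approx 3371.3$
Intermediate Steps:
$Q{\left(w \right)} = \frac{-2 + 2 w}{1 + w}$ ($Q{\left(w \right)} = \frac{w + \left(w - 2\right)}{1 + w} = \frac{w + \left(-2 + w\right)}{1 + w} = \frac{-2 + 2 w}{1 + w}$)
$K{\left(m,o \right)} = 7 + \frac{2 m o \left(-1 + o\right)}{1 + o}$ ($K{\left(m,o \right)} = \frac{2 \left(-1 + o\right)}{1 + o} m o + 7 = \frac{2 m \left(-1 + o\right)}{1 + o} o + 7 = \frac{2 m o \left(-1 + o\right)}{1 + o} + 7 = 7 + \frac{2 m o \left(-1 + o\right)}{1 + o}$)
$C{\left(T \right)} = 1$
$\left(C{\left(-13 \right)} + 331\right) - K{\left(39,-37 \right)} = \left(1 + 331\right) - \frac{7 + 7 \left(-37\right) + 2 \cdot 39 \left(-37\right) \left(-1 - 37\right)}{1 - 37} = 332 - \frac{7 - 259 + 2 \cdot 39 \left(-37\right) \left(-38\right)}{-36} = 332 - - \frac{7 - 259 + 109668}{36} = 332 - \left(- \frac{1}{36}\right) 109416 = 332 - - \frac{9118}{3} = 332 + \frac{9118}{3} = \frac{10114}{3}$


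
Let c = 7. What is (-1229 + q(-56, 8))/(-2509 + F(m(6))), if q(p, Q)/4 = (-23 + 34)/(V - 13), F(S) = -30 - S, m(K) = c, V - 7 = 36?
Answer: 18413/38190 ≈ 0.48214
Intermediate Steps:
V = 43 (V = 7 + 36 = 43)
m(K) = 7
q(p, Q) = 22/15 (q(p, Q) = 4*((-23 + 34)/(43 - 13)) = 4*(11/30) = 22/15)
(-1229 + q(-56, 8))/(-2509 + F(m(6))) = (-1229 + 22/15)/(-2509 + (-30 - 1*7)) = -18413/(15*(-2509 + (-30 - 7))) = -18413/(15*(-2509 - 37)) = -18413/15/(-2546) = -18413/15*(-1/2546) = 18413/38190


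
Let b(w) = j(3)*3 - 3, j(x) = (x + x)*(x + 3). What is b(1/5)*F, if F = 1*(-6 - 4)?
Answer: -1050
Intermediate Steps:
j(x) = 2*x*(3 + x) (j(x) = (2*x)*(3 + x) = 2*x*(3 + x))
b(w) = 105 (b(w) = (2*3*(3 + 3))*3 - 3 = (2*3*6)*3 - 3 = 36*3 - 3 = 108 - 3 = 105)
F = -10 (F = 1*(-10) = -10)
b(1/5)*F = 105*(-10) = -1050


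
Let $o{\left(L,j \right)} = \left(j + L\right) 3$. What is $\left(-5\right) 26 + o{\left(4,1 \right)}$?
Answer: $-115$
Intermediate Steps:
$o{\left(L,j \right)} = 3 L + 3 j$ ($o{\left(L,j \right)} = \left(L + j\right) 3 = 3 L + 3 j$)
$\left(-5\right) 26 + o{\left(4,1 \right)} = \left(-5\right) 26 + \left(3 \cdot 4 + 3 \cdot 1\right) = -130 + \left(12 + 3\right) = -130 + 15 = -115$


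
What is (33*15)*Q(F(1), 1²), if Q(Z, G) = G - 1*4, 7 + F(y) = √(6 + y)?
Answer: -1485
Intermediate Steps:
F(y) = -7 + √(6 + y)
Q(Z, G) = -4 + G (Q(Z, G) = G - 4 = -4 + G)
(33*15)*Q(F(1), 1²) = (33*15)*(-4 + 1²) = 495*(-4 + 1) = 495*(-3) = -1485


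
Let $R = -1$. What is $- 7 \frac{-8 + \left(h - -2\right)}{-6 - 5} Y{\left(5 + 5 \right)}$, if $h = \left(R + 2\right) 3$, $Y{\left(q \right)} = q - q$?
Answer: $0$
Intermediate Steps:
$Y{\left(q \right)} = 0$
$h = 3$ ($h = \left(-1 + 2\right) 3 = 1 \cdot 3 = 3$)
$- 7 \frac{-8 + \left(h - -2\right)}{-6 - 5} Y{\left(5 + 5 \right)} = - 7 \frac{-8 + \left(3 - -2\right)}{-6 - 5} \cdot 0 = - 7 \frac{-8 + \left(3 + 2\right)}{-11} \cdot 0 = - 7 \left(-8 + 5\right) \left(- \frac{1}{11}\right) 0 = - 7 \left(\left(-3\right) \left(- \frac{1}{11}\right)\right) 0 = \left(-7\right) \frac{3}{11} \cdot 0 = \left(- \frac{21}{11}\right) 0 = 0$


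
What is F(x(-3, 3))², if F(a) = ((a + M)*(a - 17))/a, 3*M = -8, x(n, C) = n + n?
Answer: 89401/81 ≈ 1103.7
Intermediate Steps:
x(n, C) = 2*n
M = -8/3 (M = (⅓)*(-8) = -8/3 ≈ -2.6667)
F(a) = (-17 + a)*(-8/3 + a)/a (F(a) = ((a - 8/3)*(a - 17))/a = ((-8/3 + a)*(-17 + a))/a = ((-17 + a)*(-8/3 + a))/a = (-17 + a)*(-8/3 + a)/a)
F(x(-3, 3))² = (-59/3 + 2*(-3) + 136/(3*((2*(-3)))))² = (-59/3 - 6 + (136/3)/(-6))² = (-59/3 - 6 + (136/3)*(-⅙))² = (-59/3 - 6 - 68/9)² = (-299/9)² = 89401/81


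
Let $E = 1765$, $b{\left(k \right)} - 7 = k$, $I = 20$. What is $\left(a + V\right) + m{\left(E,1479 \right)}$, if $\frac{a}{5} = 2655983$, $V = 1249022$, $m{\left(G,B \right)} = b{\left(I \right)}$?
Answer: $14528964$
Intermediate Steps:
$b{\left(k \right)} = 7 + k$
$m{\left(G,B \right)} = 27$ ($m{\left(G,B \right)} = 7 + 20 = 27$)
$a = 13279915$ ($a = 5 \cdot 2655983 = 13279915$)
$\left(a + V\right) + m{\left(E,1479 \right)} = \left(13279915 + 1249022\right) + 27 = 14528937 + 27 = 14528964$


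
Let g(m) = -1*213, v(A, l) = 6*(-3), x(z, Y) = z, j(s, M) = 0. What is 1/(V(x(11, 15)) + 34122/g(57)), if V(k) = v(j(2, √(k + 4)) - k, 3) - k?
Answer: -71/13433 ≈ -0.0052855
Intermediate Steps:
v(A, l) = -18
g(m) = -213
V(k) = -18 - k
1/(V(x(11, 15)) + 34122/g(57)) = 1/((-18 - 1*11) + 34122/(-213)) = 1/((-18 - 11) + 34122*(-1/213)) = 1/(-29 - 11374/71) = 1/(-13433/71) = -71/13433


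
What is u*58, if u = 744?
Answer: 43152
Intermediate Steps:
u*58 = 744*58 = 43152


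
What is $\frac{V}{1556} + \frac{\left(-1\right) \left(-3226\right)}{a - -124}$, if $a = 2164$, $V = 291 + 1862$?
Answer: $\frac{1243215}{445016} \approx 2.7936$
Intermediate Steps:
$V = 2153$
$\frac{V}{1556} + \frac{\left(-1\right) \left(-3226\right)}{a - -124} = \frac{2153}{1556} + \frac{\left(-1\right) \left(-3226\right)}{2164 - -124} = 2153 \cdot \frac{1}{1556} + \frac{3226}{2164 + 124} = \frac{2153}{1556} + \frac{3226}{2288} = \frac{2153}{1556} + 3226 \cdot \frac{1}{2288} = \frac{2153}{1556} + \frac{1613}{1144} = \frac{1243215}{445016}$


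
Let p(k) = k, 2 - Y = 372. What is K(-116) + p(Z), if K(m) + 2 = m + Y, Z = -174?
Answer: -662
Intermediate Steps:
Y = -370 (Y = 2 - 1*372 = 2 - 372 = -370)
K(m) = -372 + m (K(m) = -2 + (m - 370) = -2 + (-370 + m) = -372 + m)
K(-116) + p(Z) = (-372 - 116) - 174 = -488 - 174 = -662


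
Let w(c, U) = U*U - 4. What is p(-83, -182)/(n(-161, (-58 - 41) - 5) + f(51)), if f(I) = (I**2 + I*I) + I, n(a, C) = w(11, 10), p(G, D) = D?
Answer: -182/5349 ≈ -0.034025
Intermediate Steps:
w(c, U) = -4 + U**2 (w(c, U) = U**2 - 4 = -4 + U**2)
n(a, C) = 96 (n(a, C) = -4 + 10**2 = -4 + 100 = 96)
f(I) = I + 2*I**2 (f(I) = (I**2 + I**2) + I = 2*I**2 + I = I + 2*I**2)
p(-83, -182)/(n(-161, (-58 - 41) - 5) + f(51)) = -182/(96 + 51*(1 + 2*51)) = -182/(96 + 51*(1 + 102)) = -182/(96 + 51*103) = -182/(96 + 5253) = -182/5349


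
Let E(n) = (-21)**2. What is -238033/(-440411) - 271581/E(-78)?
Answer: -39834095746/64740417 ≈ -615.29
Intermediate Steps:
E(n) = 441
-238033/(-440411) - 271581/E(-78) = -238033/(-440411) - 271581/441 = -238033*(-1/440411) - 271581*1/441 = 238033/440411 - 90527/147 = -39834095746/64740417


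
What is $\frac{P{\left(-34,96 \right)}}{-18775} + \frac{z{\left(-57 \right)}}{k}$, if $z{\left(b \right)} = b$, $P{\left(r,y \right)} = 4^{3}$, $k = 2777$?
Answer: $- \frac{1247903}{52138175} \approx -0.023935$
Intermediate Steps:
$P{\left(r,y \right)} = 64$
$\frac{P{\left(-34,96 \right)}}{-18775} + \frac{z{\left(-57 \right)}}{k} = \frac{64}{-18775} - \frac{57}{2777} = 64 \left(- \frac{1}{18775}\right) - \frac{57}{2777} = - \frac{64}{18775} - \frac{57}{2777} = - \frac{1247903}{52138175}$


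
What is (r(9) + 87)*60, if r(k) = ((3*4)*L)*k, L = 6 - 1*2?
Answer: 31140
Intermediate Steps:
L = 4 (L = 6 - 2 = 4)
r(k) = 48*k (r(k) = ((3*4)*4)*k = (12*4)*k = 48*k)
(r(9) + 87)*60 = (48*9 + 87)*60 = (432 + 87)*60 = 519*60 = 31140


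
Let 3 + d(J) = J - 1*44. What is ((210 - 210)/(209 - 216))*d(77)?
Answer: 0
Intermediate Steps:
d(J) = -47 + J (d(J) = -3 + (J - 1*44) = -3 + (J - 44) = -3 + (-44 + J) = -47 + J)
((210 - 210)/(209 - 216))*d(77) = ((210 - 210)/(209 - 216))*(-47 + 77) = (0/(-7))*30 = (0*(-1/7))*30 = 0*30 = 0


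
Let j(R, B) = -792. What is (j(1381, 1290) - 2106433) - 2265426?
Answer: -4372651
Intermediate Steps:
(j(1381, 1290) - 2106433) - 2265426 = (-792 - 2106433) - 2265426 = -2107225 - 2265426 = -4372651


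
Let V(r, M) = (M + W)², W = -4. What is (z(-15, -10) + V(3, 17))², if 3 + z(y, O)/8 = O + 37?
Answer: 130321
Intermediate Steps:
V(r, M) = (-4 + M)² (V(r, M) = (M - 4)² = (-4 + M)²)
z(y, O) = 272 + 8*O (z(y, O) = -24 + 8*(O + 37) = -24 + 8*(37 + O) = -24 + (296 + 8*O) = 272 + 8*O)
(z(-15, -10) + V(3, 17))² = ((272 + 8*(-10)) + (-4 + 17)²)² = ((272 - 80) + 13²)² = (192 + 169)² = 361² = 130321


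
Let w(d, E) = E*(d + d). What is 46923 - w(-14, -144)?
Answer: 42891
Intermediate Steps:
w(d, E) = 2*E*d (w(d, E) = E*(2*d) = 2*E*d)
46923 - w(-14, -144) = 46923 - 2*(-144)*(-14) = 46923 - 1*4032 = 46923 - 4032 = 42891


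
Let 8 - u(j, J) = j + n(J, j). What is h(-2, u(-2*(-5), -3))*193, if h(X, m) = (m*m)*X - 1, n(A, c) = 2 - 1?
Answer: -3667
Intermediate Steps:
n(A, c) = 1
u(j, J) = 7 - j (u(j, J) = 8 - (j + 1) = 8 - (1 + j) = 8 + (-1 - j) = 7 - j)
h(X, m) = -1 + X*m² (h(X, m) = m²*X - 1 = X*m² - 1 = -1 + X*m²)
h(-2, u(-2*(-5), -3))*193 = (-1 - 2*(7 - (-2)*(-5))²)*193 = (-1 - 2*(7 - 1*10)²)*193 = (-1 - 2*(7 - 10)²)*193 = (-1 - 2*(-3)²)*193 = (-1 - 2*9)*193 = (-1 - 18)*193 = -19*193 = -3667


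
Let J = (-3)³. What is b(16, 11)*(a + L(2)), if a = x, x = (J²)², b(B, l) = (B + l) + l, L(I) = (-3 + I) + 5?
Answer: 20194910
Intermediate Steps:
J = -27
L(I) = 2 + I
b(B, l) = B + 2*l
x = 531441 (x = ((-27)²)² = 729² = 531441)
a = 531441
b(16, 11)*(a + L(2)) = (16 + 2*11)*(531441 + (2 + 2)) = (16 + 22)*(531441 + 4) = 38*531445 = 20194910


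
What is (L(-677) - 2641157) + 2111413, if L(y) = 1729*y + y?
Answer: -1700954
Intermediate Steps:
L(y) = 1730*y
(L(-677) - 2641157) + 2111413 = (1730*(-677) - 2641157) + 2111413 = (-1171210 - 2641157) + 2111413 = -3812367 + 2111413 = -1700954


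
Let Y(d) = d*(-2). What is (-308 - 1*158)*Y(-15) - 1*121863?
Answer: -135843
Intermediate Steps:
Y(d) = -2*d
(-308 - 1*158)*Y(-15) - 1*121863 = (-308 - 1*158)*(-2*(-15)) - 1*121863 = (-308 - 158)*30 - 121863 = -466*30 - 121863 = -13980 - 121863 = -135843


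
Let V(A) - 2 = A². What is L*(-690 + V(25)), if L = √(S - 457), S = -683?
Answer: -126*I*√285 ≈ -2127.1*I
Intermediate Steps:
L = 2*I*√285 (L = √(-683 - 457) = √(-1140) = 2*I*√285 ≈ 33.764*I)
V(A) = 2 + A²
L*(-690 + V(25)) = (2*I*√285)*(-690 + (2 + 25²)) = (2*I*√285)*(-690 + (2 + 625)) = (2*I*√285)*(-690 + 627) = (2*I*√285)*(-63) = -126*I*√285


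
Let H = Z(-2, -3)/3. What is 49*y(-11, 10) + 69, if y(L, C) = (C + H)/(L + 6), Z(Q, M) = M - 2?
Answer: -38/3 ≈ -12.667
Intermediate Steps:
Z(Q, M) = -2 + M
H = -5/3 (H = (-2 - 3)/3 = -5*1/3 = -5/3 ≈ -1.6667)
y(L, C) = (-5/3 + C)/(6 + L) (y(L, C) = (C - 5/3)/(L + 6) = (-5/3 + C)/(6 + L))
49*y(-11, 10) + 69 = 49*((-5/3 + 10)/(6 - 11)) + 69 = 49*((25/3)/(-5)) + 69 = 49*(-1/5*25/3) + 69 = 49*(-5/3) + 69 = -245/3 + 69 = -38/3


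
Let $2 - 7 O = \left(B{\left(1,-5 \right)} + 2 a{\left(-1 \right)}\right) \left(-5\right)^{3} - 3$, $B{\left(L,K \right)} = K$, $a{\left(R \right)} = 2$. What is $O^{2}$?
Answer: $\frac{14400}{49} \approx 293.88$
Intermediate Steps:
$O = - \frac{120}{7}$ ($O = \frac{2}{7} - \frac{\left(-5 + 2 \cdot 2\right) \left(-5\right)^{3} - 3}{7} = \frac{2}{7} - \frac{\left(-5 + 4\right) \left(-125\right) - 3}{7} = \frac{2}{7} - \frac{\left(-1\right) \left(-125\right) - 3}{7} = \frac{2}{7} - \frac{125 - 3}{7} = \frac{2}{7} - \frac{122}{7} = - \frac{120}{7} \approx -17.143$)
$O^{2} = \left(- \frac{120}{7}\right)^{2} = \frac{14400}{49}$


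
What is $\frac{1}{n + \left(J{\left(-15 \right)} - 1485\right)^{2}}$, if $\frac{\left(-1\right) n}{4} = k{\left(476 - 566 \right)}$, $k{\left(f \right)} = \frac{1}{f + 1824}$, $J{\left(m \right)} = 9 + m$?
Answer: $\frac{867}{1927411225} \approx 4.4983 \cdot 10^{-7}$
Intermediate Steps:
$k{\left(f \right)} = \frac{1}{1824 + f}$
$n = - \frac{2}{867}$ ($n = - \frac{4}{1824 + \left(476 - 566\right)} = - \frac{4}{1824 - 90} = - \frac{4}{1734} = \left(-4\right) \frac{1}{1734} = - \frac{2}{867} \approx -0.0023068$)
$\frac{1}{n + \left(J{\left(-15 \right)} - 1485\right)^{2}} = \frac{1}{- \frac{2}{867} + \left(\left(9 - 15\right) - 1485\right)^{2}} = \frac{1}{- \frac{2}{867} + \left(-6 - 1485\right)^{2}} = \frac{1}{- \frac{2}{867} + \left(-1491\right)^{2}} = \frac{1}{- \frac{2}{867} + 2223081} = \frac{1}{\frac{1927411225}{867}} = \frac{867}{1927411225}$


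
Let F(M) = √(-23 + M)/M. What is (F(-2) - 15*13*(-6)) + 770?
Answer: 1940 - 5*I/2 ≈ 1940.0 - 2.5*I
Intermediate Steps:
F(M) = √(-23 + M)/M
(F(-2) - 15*13*(-6)) + 770 = (√(-23 - 2)/(-2) - 15*13*(-6)) + 770 = (-5*I/2 - 195*(-6)) + 770 = (-5*I/2 + 1170) + 770 = (1170 - 5*I/2) + 770 = 1940 - 5*I/2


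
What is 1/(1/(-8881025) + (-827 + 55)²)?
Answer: 8881025/5292948803599 ≈ 1.6779e-6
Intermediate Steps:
1/(1/(-8881025) + (-827 + 55)²) = 1/(-1/8881025 + (-772)²) = 1/(-1/8881025 + 595984) = 1/(5292948803599/8881025) = 8881025/5292948803599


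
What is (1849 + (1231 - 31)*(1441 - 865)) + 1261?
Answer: 694310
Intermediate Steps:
(1849 + (1231 - 31)*(1441 - 865)) + 1261 = (1849 + 1200*576) + 1261 = (1849 + 691200) + 1261 = 693049 + 1261 = 694310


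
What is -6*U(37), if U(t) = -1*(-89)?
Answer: -534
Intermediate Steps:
U(t) = 89
-6*U(37) = -6*89 = -534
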